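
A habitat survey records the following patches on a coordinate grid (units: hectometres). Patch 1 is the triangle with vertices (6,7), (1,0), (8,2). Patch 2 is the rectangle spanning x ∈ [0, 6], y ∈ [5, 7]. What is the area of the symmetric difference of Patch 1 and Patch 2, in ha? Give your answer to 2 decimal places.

28.64

|Patch 1| = 19.5, |Patch 2| = 12, |Patch 1∩Patch 2| = 1.4286.
|Patch 1 △ Patch 2| = |Patch 1| + |Patch 2| − 2·|Patch 1∩Patch 2| = 19.5 + 12 − 2.8571 = 28.64.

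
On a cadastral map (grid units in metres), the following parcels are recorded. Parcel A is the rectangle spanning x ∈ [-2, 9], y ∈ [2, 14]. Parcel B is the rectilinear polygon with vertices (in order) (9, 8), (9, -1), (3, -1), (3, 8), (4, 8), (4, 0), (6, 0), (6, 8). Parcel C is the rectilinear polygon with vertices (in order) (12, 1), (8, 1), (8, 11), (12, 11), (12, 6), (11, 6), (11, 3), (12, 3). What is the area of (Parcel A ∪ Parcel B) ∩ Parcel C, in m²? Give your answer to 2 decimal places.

10.00

The region (Parcel A ∪ Parcel B) ∩ Parcel C is the polygon with vertices (9,1), (8,1), (8,11), (9,11), (9,8), (9,2).
By the shoelace formula its area is 10.00.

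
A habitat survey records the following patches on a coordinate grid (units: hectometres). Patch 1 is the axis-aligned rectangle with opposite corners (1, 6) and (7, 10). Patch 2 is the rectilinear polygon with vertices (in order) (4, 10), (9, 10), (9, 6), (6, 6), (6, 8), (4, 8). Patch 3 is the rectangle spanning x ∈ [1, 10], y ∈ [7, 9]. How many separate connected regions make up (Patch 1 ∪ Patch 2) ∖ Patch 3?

2

(Patch 1 ∪ Patch 2) ∖ Patch 3 splits into 2 disjoint pieces (area 8, area 8).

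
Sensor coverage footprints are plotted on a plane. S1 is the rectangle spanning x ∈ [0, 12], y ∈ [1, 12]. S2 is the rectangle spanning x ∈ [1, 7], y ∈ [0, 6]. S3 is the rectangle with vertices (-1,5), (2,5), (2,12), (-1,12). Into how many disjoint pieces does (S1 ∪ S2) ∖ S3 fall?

1

(S1 ∪ S2) ∖ S3 is a single connected region.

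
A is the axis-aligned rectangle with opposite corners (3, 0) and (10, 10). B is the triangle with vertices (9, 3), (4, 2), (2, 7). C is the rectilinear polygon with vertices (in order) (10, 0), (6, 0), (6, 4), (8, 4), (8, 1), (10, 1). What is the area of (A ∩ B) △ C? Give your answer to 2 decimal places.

17.26

|A ∩ B| = 12.5357.
|(A ∩ B) ∩ C| = 2.6393.
|(A ∩ B) △ C| = 12.5357 + 10 − 5.2786 = 17.26.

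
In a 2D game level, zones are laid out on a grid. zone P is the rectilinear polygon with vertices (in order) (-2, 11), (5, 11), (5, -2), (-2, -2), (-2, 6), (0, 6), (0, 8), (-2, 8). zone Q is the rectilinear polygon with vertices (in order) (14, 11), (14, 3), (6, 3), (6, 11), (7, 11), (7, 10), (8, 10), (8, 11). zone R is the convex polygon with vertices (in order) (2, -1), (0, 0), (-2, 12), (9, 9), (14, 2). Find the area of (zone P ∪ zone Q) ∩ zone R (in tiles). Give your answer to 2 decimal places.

|zone P ∪ zone Q| = 150.
|(zone P ∪ zone Q) ∩ zone R| = 96.19.

96.19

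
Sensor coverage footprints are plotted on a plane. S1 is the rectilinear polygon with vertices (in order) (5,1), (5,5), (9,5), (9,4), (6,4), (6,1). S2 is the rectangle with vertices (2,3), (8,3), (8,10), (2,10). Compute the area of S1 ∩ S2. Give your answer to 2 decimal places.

4.00

The intersection is the polygon with vertices (5,5), (8,5), (8,4), (6,4), (6,3), (5,3).
By the shoelace formula its area is 4.00.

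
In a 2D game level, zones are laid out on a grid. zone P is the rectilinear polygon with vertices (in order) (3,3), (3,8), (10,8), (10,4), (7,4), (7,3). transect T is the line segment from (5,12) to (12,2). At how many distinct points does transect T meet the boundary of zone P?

The segment meets the boundary at (10,4.857), (7.8,8).

2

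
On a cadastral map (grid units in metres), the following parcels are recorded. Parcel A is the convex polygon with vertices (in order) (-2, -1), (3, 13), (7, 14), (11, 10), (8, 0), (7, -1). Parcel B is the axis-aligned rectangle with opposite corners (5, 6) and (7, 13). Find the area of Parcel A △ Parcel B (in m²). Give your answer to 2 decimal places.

112.50

|Parcel A| = 126.5, |Parcel B| = 14, |Parcel A∩Parcel B| = 14.
|Parcel A △ Parcel B| = |Parcel A| + |Parcel B| − 2·|Parcel A∩Parcel B| = 126.5 + 14 − 28 = 112.50.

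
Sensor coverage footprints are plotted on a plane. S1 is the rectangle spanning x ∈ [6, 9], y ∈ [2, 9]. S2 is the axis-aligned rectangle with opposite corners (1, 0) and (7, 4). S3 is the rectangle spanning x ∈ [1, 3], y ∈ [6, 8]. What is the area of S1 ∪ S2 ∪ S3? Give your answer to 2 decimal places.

By inclusion–exclusion:
Individual areas: |S1| = 21, |S2| = 24, |S3| = 4.
|S1∩S2|: x∈[6,7], y∈[2,4] → 1·2 = 2.
|S1∩S3| = 0 (no overlap).
|S2∩S3| = 0 (no overlap).
|S1∩S2∩S3| = 0.
|S1 ∪ S2 ∪ S3| = 49 − 2 + 0 = 47.00.

47.00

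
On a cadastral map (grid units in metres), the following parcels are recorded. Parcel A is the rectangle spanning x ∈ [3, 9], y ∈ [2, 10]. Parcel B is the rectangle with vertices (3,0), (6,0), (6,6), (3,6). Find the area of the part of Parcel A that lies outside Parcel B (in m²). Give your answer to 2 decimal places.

36.00

|Parcel A∩Parcel B|: x∈[3,6], y∈[2,6] → 3·4 = 12.
|Parcel A| = 48.
|Parcel A ∖ Parcel B| = |Parcel A| − |Parcel A∩Parcel B| = 48 − 12 = 36.00.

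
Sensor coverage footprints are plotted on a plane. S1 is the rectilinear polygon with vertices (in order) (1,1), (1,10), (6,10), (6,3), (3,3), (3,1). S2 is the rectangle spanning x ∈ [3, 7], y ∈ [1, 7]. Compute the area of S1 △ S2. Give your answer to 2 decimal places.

39.00

|S1| = 39, |S2| = 24, |S1∩S2| = 12.
|S1 △ S2| = |S1| + |S2| − 2·|S1∩S2| = 39 + 24 − 24 = 39.00.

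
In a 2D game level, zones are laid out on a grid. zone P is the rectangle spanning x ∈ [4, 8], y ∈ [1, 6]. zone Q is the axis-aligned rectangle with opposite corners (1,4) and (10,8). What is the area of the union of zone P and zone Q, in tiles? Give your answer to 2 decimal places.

By inclusion–exclusion:
Individual areas: |zone P| = 20, |zone Q| = 36.
|zone P∩zone Q|: x∈[4,8], y∈[4,6] → 4·2 = 8.
|zone P ∪ zone Q| = 56 − 8 = 48.00.

48.00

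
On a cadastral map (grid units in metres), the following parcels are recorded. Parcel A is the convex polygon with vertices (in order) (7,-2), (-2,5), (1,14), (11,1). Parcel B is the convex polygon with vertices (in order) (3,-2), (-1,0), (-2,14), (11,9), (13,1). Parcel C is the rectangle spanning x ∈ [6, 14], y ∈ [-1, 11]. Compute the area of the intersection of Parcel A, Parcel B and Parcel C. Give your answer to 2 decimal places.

22.58

The intersection is the polygon with vertices (11,1), (9.667,0), (6.333,-1), (6,-1), (6,7.5).
By the shoelace formula its area is 22.58.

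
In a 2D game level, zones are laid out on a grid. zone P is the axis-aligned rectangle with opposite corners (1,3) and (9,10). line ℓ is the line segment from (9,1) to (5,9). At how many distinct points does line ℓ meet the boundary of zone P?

The segment meets the boundary at (8,3).

1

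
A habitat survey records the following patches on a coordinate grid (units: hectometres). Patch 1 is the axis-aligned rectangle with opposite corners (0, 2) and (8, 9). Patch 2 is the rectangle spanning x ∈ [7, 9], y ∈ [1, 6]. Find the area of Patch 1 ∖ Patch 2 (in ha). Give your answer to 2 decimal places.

|Patch 1∩Patch 2|: x∈[7,8], y∈[2,6] → 1·4 = 4.
|Patch 1| = 56.
|Patch 1 ∖ Patch 2| = |Patch 1| − |Patch 1∩Patch 2| = 56 − 4 = 52.00.

52.00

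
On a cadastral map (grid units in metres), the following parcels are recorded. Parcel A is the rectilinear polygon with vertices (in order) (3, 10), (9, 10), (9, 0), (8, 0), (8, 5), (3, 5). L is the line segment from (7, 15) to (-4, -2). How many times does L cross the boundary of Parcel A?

2

The segment meets the boundary at (3,8.818), (3.765,10).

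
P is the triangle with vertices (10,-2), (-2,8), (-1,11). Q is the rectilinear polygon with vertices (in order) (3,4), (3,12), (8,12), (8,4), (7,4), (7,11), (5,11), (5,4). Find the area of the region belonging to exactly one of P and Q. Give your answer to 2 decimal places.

44.63

|P| = 23, |Q| = 26, |P∩Q| = 2.1853.
|P △ Q| = |P| + |Q| − 2·|P∩Q| = 23 + 26 − 4.3706 = 44.63.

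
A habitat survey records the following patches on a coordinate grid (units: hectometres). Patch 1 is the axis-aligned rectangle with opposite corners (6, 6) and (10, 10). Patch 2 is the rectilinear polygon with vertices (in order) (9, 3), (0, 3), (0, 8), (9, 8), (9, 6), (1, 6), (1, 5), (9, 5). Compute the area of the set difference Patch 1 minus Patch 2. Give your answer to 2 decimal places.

|Patch 1| = 16, |Patch 1∩Patch 2| = 6.
|Patch 1 ∖ Patch 2| = |Patch 1| − |Patch 1∩Patch 2| = 16 − 6 = 10.00.

10.00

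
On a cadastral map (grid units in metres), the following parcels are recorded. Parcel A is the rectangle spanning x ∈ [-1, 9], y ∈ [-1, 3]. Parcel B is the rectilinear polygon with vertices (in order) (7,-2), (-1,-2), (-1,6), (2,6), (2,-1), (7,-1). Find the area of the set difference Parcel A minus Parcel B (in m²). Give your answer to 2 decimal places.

|Parcel A| = 40, |Parcel A∩Parcel B| = 12.
|Parcel A ∖ Parcel B| = |Parcel A| − |Parcel A∩Parcel B| = 40 − 12 = 28.00.

28.00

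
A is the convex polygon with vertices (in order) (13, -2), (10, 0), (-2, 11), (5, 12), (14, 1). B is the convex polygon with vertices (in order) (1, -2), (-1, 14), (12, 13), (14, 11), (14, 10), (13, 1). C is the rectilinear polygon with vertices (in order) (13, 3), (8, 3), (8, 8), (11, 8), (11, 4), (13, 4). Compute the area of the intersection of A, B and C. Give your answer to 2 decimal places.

11.41

The intersection is the polygon with vertices (11,4.667), (11,4), (11.546,4), (12.364,3), (8,3), (8,8), (8.273,8).
By the shoelace formula its area is 11.41.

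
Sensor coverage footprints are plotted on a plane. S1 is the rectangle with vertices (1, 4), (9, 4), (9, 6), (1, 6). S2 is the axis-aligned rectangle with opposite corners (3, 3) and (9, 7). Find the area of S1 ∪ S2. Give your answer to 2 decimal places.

By inclusion–exclusion:
Individual areas: |S1| = 16, |S2| = 24.
|S1∩S2|: x∈[3,9], y∈[4,6] → 6·2 = 12.
|S1 ∪ S2| = 40 − 12 = 28.00.

28.00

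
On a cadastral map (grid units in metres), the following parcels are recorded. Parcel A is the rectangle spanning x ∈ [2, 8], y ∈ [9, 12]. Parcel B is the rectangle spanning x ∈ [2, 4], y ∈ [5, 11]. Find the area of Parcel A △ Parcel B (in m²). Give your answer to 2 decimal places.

22.00

|Parcel A∩Parcel B|: x∈[2,4], y∈[9,11] → 2·2 = 4.
|Parcel A △ Parcel B| = |Parcel A| + |Parcel B| − 2·|Parcel A∩Parcel B| = 18 + 12 − 8 = 22.00.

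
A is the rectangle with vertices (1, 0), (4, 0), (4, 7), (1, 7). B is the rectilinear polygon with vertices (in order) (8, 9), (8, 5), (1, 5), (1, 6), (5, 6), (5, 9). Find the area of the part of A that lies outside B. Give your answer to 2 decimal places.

|A| = 21, |A∩B| = 3.
|A ∖ B| = |A| − |A∩B| = 21 − 3 = 18.00.

18.00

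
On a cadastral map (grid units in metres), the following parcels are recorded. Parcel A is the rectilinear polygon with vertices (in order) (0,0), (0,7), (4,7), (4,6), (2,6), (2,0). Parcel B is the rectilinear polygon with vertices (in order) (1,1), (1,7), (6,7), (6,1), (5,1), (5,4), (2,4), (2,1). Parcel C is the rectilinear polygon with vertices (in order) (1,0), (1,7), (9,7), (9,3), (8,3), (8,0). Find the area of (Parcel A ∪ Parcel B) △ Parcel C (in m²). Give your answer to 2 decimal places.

38.00

|Parcel A ∪ Parcel B| = 29.
|(Parcel A ∪ Parcel B) ∩ Parcel C| = 22.
|(Parcel A ∪ Parcel B) △ Parcel C| = 29 + 53 − 44 = 38.00.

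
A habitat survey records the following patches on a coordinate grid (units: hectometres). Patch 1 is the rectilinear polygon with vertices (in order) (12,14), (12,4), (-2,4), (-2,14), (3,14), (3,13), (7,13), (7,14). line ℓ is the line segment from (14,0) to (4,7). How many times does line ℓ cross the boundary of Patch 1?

1

The segment meets the boundary at (8.286,4).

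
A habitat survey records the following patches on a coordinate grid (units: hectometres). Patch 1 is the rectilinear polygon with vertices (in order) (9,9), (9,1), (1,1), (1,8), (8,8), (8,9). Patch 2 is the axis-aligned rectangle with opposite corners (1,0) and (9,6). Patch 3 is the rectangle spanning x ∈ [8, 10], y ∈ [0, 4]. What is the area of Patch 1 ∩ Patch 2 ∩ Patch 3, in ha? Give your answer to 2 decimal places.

3.00

The intersection is the polygon with vertices (8,1), (8,4), (9,4), (9,1).
By the shoelace formula its area is 3.00.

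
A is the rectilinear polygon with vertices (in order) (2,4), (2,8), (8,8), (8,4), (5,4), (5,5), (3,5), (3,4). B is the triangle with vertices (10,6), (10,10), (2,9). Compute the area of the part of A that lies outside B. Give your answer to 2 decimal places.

19.92

|A| = 22, |A∩B| = 2.0833.
|A ∖ B| = |A| − |A∩B| = 22 − 2.0833 = 19.92.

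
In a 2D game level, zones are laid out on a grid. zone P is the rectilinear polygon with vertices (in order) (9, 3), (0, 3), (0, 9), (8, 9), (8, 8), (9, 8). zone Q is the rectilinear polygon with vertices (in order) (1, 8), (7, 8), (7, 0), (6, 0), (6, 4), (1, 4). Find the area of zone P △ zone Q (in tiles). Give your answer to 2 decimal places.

31.00

|zone P| = 53, |zone Q| = 28, |zone P∩zone Q| = 25.
|zone P △ zone Q| = |zone P| + |zone Q| − 2·|zone P∩zone Q| = 53 + 28 − 50 = 31.00.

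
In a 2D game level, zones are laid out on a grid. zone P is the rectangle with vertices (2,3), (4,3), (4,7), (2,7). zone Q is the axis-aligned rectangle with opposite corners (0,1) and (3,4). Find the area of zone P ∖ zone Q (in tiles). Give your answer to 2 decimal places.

7.00

|zone P∩zone Q|: x∈[2,3], y∈[3,4] → 1·1 = 1.
|zone P| = 8.
|zone P ∖ zone Q| = |zone P| − |zone P∩zone Q| = 8 − 1 = 7.00.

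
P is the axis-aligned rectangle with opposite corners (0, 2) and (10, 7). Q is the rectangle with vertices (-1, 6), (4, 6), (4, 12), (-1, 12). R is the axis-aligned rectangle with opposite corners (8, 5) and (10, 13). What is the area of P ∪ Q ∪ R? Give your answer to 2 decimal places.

88.00

By inclusion–exclusion:
Individual areas: |P| = 50, |Q| = 30, |R| = 16.
|P∩Q|: x∈[0,4], y∈[6,7] → 4·1 = 4.
|P∩R|: x∈[8,10], y∈[5,7] → 2·2 = 4.
|Q∩R| = 0 (no overlap).
|P∩Q∩R| = 0.
|P ∪ Q ∪ R| = 96 − 8 + 0 = 88.00.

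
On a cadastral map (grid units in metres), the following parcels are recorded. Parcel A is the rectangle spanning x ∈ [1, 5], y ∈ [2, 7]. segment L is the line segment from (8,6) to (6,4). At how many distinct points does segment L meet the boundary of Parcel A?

0

The segment lies entirely outside Parcel A and never meets its boundary.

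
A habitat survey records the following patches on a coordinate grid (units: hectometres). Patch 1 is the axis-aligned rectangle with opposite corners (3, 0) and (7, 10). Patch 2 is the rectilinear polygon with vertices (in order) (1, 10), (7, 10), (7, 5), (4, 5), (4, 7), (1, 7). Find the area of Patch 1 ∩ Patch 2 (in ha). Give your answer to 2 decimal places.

18.00

The intersection is the polygon with vertices (7,5), (4,5), (4,7), (3,7), (3,10), (7,10).
By the shoelace formula its area is 18.00.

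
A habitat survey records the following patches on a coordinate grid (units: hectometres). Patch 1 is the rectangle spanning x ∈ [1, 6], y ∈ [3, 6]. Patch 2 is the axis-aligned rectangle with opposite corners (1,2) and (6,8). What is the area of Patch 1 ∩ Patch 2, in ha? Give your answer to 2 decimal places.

15.00

|Patch 1∩Patch 2|: x∈[1,6], y∈[3,6] → 5·3 = 15.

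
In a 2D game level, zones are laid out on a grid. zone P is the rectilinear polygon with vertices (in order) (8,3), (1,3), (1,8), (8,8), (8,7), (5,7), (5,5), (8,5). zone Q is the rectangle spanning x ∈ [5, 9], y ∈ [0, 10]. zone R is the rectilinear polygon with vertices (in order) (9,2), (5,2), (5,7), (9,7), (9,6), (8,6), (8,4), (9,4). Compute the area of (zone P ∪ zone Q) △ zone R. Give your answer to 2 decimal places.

42.00

|zone P ∪ zone Q| = 60.
|(zone P ∪ zone Q) ∩ zone R| = 18.
|(zone P ∪ zone Q) △ zone R| = 60 + 18 − 36 = 42.00.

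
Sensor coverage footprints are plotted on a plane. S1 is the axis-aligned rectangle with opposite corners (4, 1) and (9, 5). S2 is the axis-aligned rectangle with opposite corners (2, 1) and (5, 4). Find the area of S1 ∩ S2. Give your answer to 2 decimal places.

|S1∩S2|: x∈[4,5], y∈[1,4] → 1·3 = 3.

3.00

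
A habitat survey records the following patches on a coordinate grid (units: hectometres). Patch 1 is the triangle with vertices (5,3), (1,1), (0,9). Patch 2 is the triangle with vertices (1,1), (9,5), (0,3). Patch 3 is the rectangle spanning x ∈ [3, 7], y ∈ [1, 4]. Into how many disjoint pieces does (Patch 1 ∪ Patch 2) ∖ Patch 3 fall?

(Patch 1 ∪ Patch 2) ∖ Patch 3 splits into 2 disjoint pieces (area 15.2275, area 1.25).

2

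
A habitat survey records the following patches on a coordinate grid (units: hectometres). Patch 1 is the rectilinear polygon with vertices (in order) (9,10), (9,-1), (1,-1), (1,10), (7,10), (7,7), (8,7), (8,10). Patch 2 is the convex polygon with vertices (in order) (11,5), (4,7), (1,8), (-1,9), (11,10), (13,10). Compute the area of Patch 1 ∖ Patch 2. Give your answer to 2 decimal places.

|Patch 1| = 85, |Patch 1∩Patch 2| = 19.3631.
|Patch 1 ∖ Patch 2| = |Patch 1| − |Patch 1∩Patch 2| = 85 − 19.3631 = 65.64.

65.64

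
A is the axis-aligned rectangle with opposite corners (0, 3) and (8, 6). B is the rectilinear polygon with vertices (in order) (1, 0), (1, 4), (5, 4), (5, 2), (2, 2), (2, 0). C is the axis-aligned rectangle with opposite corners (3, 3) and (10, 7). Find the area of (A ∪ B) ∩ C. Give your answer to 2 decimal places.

15.00

The region (A ∪ B) ∩ C is the polygon with vertices (8,6), (8,3), (5,3), (3,3), (3,6).
By the shoelace formula its area is 15.00.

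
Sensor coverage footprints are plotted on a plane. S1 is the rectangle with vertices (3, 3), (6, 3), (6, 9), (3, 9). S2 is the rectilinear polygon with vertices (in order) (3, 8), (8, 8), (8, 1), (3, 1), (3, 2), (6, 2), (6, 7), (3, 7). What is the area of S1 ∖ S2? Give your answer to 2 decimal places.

15.00

|S1| = 18, |S1∩S2| = 3.
|S1 ∖ S2| = |S1| − |S1∩S2| = 18 − 3 = 15.00.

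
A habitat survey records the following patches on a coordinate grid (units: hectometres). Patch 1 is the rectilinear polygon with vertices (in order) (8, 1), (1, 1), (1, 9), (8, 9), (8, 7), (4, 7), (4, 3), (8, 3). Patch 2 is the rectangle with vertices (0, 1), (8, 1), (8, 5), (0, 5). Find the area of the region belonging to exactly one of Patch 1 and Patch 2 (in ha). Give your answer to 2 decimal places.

32.00

|Patch 1| = 40, |Patch 2| = 32, |Patch 1∩Patch 2| = 20.
|Patch 1 △ Patch 2| = |Patch 1| + |Patch 2| − 2·|Patch 1∩Patch 2| = 40 + 32 − 40 = 32.00.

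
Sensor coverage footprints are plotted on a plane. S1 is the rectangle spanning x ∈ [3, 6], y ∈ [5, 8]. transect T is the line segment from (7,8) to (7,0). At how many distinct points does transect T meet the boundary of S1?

The segment lies entirely outside S1 and never meets its boundary.

0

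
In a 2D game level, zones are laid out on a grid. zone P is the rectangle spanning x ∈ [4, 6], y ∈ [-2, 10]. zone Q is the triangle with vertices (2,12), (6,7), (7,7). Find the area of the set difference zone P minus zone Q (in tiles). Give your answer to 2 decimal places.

|zone P| = 24, |zone P∩zone Q| = 1.5.
|zone P ∖ zone Q| = |zone P| − |zone P∩zone Q| = 24 − 1.5 = 22.50.

22.50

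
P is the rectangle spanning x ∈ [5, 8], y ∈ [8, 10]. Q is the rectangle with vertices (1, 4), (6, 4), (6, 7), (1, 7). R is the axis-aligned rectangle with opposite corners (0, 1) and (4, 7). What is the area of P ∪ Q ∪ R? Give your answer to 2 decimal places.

By inclusion–exclusion:
Individual areas: |P| = 6, |Q| = 15, |R| = 24.
|P∩Q| = 0 (no overlap).
|P∩R| = 0 (no overlap).
|Q∩R|: x∈[1,4], y∈[4,7] → 3·3 = 9.
|P∩Q∩R| = 0.
|P ∪ Q ∪ R| = 45 − 9 + 0 = 36.00.

36.00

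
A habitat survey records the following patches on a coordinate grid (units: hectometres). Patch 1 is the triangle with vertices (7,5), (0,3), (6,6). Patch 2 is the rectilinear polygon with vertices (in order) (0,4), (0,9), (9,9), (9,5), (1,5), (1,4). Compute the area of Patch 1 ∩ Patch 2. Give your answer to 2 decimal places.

1.50

The intersection is the polygon with vertices (6,6), (7,5), (4,5).
By the shoelace formula its area is 1.50.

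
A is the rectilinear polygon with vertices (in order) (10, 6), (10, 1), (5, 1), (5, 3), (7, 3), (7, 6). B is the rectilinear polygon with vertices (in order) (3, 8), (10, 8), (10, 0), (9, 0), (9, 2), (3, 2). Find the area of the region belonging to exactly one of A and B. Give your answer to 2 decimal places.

|A| = 19, |B| = 44, |A∩B| = 15.
|A △ B| = |A| + |B| − 2·|A∩B| = 19 + 44 − 30 = 33.00.

33.00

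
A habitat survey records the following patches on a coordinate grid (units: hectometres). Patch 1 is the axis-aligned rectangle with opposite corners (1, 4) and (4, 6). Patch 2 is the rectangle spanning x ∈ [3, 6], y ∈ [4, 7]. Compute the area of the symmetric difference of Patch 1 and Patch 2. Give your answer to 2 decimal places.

11.00

|Patch 1∩Patch 2|: x∈[3,4], y∈[4,6] → 1·2 = 2.
|Patch 1 △ Patch 2| = |Patch 1| + |Patch 2| − 2·|Patch 1∩Patch 2| = 6 + 9 − 4 = 11.00.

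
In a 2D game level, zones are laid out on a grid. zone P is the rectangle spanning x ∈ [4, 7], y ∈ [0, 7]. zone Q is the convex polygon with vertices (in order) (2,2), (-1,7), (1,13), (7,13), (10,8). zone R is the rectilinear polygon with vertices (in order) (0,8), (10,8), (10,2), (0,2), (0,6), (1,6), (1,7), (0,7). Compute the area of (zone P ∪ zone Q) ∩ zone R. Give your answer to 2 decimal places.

39.54

|zone P ∪ zone Q| = 89.875.
|(zone P ∪ zone Q) ∩ zone R| = 39.54.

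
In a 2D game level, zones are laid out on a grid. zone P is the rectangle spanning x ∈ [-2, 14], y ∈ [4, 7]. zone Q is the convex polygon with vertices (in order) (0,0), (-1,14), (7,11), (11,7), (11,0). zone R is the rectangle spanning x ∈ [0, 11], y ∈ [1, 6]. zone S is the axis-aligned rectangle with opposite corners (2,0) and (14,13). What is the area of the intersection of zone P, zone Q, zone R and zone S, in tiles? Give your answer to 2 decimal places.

18.00

The intersection is the polygon with vertices (2,4), (2,6), (11,6), (11,4).
By the shoelace formula its area is 18.00.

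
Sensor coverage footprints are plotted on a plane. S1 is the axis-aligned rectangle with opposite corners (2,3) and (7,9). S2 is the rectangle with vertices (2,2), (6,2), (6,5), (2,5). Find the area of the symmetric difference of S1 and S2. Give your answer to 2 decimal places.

26.00

|S1∩S2|: x∈[2,6], y∈[3,5] → 4·2 = 8.
|S1 △ S2| = |S1| + |S2| − 2·|S1∩S2| = 30 + 12 − 16 = 26.00.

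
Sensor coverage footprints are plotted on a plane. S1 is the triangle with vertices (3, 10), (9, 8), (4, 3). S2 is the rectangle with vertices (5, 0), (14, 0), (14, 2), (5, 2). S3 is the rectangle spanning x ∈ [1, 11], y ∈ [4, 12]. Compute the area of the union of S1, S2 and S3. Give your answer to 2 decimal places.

By inclusion–exclusion:
Individual areas: |S1| = 20, |S2| = 18, |S3| = 80.
|S1∩S2| = 0.
|S1∩S3| = 19.4286.
|S2∩S3| = 0 (no overlap).
|S1∩S2∩S3| = 0.
|S1 ∪ S2 ∪ S3| = 118 − 19.4286 + 0 = 98.57.

98.57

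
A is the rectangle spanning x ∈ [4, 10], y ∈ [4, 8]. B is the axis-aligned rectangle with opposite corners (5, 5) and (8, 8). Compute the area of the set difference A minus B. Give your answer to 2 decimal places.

15.00

|A∩B|: x∈[5,8], y∈[5,8] → 3·3 = 9.
|A| = 24.
|A ∖ B| = |A| − |A∩B| = 24 − 9 = 15.00.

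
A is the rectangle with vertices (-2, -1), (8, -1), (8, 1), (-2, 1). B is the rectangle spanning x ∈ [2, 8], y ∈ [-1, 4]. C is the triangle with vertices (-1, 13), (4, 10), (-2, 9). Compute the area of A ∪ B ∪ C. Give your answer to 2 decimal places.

By inclusion–exclusion:
Individual areas: |A| = 20, |B| = 30, |C| = 11.5.
|A∩B|: x∈[2,8], y∈[-1,1] → 6·2 = 12.
|A∩C| = 0.
|B∩C| = 0.
|A∩B∩C| = 0.
|A ∪ B ∪ C| = 61.5 − 12 + 0 = 49.50.

49.50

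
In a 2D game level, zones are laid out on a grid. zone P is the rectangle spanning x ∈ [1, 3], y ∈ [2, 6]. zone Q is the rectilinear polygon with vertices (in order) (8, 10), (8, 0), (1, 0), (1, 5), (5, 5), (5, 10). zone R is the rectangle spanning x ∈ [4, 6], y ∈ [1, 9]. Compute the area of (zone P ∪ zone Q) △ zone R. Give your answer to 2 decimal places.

|zone P ∪ zone Q| = 52.
|(zone P ∪ zone Q) ∩ zone R| = 12.
|(zone P ∪ zone Q) △ zone R| = 52 + 16 − 24 = 44.00.

44.00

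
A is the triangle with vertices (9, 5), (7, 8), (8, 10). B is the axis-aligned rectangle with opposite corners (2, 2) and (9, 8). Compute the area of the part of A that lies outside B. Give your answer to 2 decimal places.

1.40

|A| = 3.5, |A∩B| = 2.1.
|A ∖ B| = |A| − |A∩B| = 3.5 − 2.1 = 1.40.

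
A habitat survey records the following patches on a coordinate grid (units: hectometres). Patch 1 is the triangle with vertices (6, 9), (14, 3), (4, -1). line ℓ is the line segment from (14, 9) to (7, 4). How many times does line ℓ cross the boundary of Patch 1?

1

The segment meets the boundary at (9.902,6.073).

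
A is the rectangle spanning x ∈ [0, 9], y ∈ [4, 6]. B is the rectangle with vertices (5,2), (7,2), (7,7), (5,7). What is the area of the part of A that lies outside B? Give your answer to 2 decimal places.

14.00

|A∩B|: x∈[5,7], y∈[4,6] → 2·2 = 4.
|A| = 18.
|A ∖ B| = |A| − |A∩B| = 18 − 4 = 14.00.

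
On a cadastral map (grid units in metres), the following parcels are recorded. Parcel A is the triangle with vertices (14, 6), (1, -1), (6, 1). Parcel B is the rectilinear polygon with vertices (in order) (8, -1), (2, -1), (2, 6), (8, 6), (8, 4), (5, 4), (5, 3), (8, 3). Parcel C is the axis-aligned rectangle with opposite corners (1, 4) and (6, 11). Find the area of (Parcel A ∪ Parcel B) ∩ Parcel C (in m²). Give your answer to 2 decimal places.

8.00

The region (Parcel A ∪ Parcel B) ∩ Parcel C is the polygon with vertices (2,6), (6,6), (6,4), (5,4), (2,4).
By the shoelace formula its area is 8.00.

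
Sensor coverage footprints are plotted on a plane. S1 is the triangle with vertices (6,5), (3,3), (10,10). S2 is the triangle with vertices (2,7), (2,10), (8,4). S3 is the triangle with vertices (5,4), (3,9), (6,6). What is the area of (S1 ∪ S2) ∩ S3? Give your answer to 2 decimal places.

The region (S1 ∪ S2) ∩ S3 is the polygon with vertices (5.333,5.333), (4.25,5.875), (3,9), (6,6), (5.25,4.5), (4.895,4.263), (4.714,4.714).
By the shoelace formula its area is 3.94.

3.94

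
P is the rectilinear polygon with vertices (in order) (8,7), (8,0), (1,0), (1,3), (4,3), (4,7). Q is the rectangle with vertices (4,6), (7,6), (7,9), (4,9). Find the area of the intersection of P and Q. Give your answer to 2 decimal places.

The intersection is the polygon with vertices (4,7), (7,7), (7,6), (4,6).
By the shoelace formula its area is 3.00.

3.00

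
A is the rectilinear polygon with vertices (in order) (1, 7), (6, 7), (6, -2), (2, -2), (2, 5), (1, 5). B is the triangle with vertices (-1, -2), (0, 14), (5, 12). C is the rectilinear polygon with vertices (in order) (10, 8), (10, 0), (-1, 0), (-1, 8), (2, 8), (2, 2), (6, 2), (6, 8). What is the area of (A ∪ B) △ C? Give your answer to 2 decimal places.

|A ∪ B| = 76.1429.
|(A ∪ B) ∩ C| = 23.6429.
|(A ∪ B) △ C| = 76.1429 + 64 − 47.2857 = 92.86.

92.86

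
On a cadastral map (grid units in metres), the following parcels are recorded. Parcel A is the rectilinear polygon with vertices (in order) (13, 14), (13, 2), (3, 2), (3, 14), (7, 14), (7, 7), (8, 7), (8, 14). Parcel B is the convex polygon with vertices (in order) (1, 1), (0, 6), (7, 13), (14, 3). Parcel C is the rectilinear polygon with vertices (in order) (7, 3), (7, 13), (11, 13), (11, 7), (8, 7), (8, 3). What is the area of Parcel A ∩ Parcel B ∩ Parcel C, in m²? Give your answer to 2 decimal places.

11.29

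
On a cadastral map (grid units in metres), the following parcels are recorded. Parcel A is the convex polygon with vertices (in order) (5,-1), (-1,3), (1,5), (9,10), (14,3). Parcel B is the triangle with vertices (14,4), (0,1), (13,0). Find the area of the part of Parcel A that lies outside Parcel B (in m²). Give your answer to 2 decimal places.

66.90

|Parcel A| = 85.5, |Parcel A∩Parcel B| = 18.603.
|Parcel A ∖ Parcel B| = |Parcel A| − |Parcel A∩Parcel B| = 85.5 − 18.603 = 66.90.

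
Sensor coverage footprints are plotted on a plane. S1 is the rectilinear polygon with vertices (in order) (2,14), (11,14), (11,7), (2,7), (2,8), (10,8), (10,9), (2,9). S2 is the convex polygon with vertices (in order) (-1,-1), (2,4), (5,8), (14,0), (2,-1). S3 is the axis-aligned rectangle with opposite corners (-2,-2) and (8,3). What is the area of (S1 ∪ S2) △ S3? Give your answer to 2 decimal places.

|S1 ∪ S2| = 121.5625.
|(S1 ∪ S2) ∩ S3| = 29.7.
|(S1 ∪ S2) △ S3| = 121.5625 + 50 − 59.4 = 112.16.

112.16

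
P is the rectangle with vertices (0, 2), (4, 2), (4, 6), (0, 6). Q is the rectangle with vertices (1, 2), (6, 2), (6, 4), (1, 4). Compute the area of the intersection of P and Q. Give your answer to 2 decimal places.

|P∩Q|: x∈[1,4], y∈[2,4] → 3·2 = 6.

6.00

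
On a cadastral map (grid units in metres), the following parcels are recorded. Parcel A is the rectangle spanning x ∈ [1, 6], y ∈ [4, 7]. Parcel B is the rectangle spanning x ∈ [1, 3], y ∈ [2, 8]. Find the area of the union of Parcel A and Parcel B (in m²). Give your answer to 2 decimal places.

By inclusion–exclusion:
Individual areas: |Parcel A| = 15, |Parcel B| = 12.
|Parcel A∩Parcel B|: x∈[1,3], y∈[4,7] → 2·3 = 6.
|Parcel A ∪ Parcel B| = 27 − 6 = 21.00.

21.00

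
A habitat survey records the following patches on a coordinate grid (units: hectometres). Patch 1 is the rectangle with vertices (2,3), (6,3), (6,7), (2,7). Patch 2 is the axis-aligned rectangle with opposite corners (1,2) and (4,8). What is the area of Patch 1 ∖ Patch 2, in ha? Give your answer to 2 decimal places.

8.00

|Patch 1∩Patch 2|: x∈[2,4], y∈[3,7] → 2·4 = 8.
|Patch 1| = 16.
|Patch 1 ∖ Patch 2| = |Patch 1| − |Patch 1∩Patch 2| = 16 − 8 = 8.00.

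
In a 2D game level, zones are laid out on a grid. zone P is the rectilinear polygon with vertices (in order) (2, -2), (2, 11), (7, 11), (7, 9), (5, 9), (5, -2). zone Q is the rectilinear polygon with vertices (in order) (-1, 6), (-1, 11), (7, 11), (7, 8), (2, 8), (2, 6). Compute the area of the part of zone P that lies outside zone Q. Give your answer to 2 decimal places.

|zone P| = 43, |zone P∩zone Q| = 13.
|zone P ∖ zone Q| = |zone P| − |zone P∩zone Q| = 43 − 13 = 30.00.

30.00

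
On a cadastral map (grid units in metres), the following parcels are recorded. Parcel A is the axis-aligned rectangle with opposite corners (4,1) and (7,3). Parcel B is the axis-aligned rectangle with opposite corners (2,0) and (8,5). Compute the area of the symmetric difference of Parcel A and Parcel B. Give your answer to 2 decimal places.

|Parcel A∩Parcel B|: x∈[4,7], y∈[1,3] → 3·2 = 6.
|Parcel A △ Parcel B| = |Parcel A| + |Parcel B| − 2·|Parcel A∩Parcel B| = 6 + 30 − 12 = 24.00.

24.00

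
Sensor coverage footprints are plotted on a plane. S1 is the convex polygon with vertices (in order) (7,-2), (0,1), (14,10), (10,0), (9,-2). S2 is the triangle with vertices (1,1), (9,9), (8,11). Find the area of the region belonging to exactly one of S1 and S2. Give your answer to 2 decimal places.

|S1| = 65.5, |S2| = 12, |S1∩S2| = 0.3156.
|S1 △ S2| = |S1| + |S2| − 2·|S1∩S2| = 65.5 + 12 − 0.6312 = 76.87.

76.87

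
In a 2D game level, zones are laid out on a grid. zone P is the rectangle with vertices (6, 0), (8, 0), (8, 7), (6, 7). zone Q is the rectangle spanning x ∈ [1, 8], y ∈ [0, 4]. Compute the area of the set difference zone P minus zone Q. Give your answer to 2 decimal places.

6.00

|zone P∩zone Q|: x∈[6,8], y∈[0,4] → 2·4 = 8.
|zone P| = 14.
|zone P ∖ zone Q| = |zone P| − |zone P∩zone Q| = 14 − 8 = 6.00.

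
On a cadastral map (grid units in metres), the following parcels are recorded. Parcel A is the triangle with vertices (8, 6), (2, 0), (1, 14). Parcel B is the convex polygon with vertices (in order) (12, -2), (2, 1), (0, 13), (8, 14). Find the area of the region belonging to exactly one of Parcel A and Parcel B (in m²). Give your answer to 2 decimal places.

79.44

|Parcel A| = 45, |Parcel B| = 123, |Parcel A∩Parcel B| = 44.278.
|Parcel A △ Parcel B| = |Parcel A| + |Parcel B| − 2·|Parcel A∩Parcel B| = 45 + 123 − 88.5561 = 79.44.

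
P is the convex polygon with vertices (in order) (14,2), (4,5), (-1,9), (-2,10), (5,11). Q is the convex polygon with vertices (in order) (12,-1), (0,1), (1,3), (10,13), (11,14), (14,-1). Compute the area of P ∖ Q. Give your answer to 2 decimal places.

|P| = 52.5, |P∩Q| = 27.6923.
|P ∖ Q| = |P| − |P∩Q| = 52.5 − 27.6923 = 24.81.

24.81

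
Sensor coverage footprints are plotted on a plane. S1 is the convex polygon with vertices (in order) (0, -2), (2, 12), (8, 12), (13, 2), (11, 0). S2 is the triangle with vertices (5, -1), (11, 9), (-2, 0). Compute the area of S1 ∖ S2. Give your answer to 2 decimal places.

|S1| = 126, |S1∩S2| = 35.1832.
|S1 ∖ S2| = |S1| − |S1∩S2| = 126 − 35.1832 = 90.82.

90.82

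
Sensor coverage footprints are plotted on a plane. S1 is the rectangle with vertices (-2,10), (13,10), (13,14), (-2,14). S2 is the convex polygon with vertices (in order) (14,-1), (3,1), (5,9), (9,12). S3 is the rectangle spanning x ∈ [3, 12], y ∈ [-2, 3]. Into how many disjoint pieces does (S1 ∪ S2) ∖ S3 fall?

(S1 ∪ S2) ∖ S3 is a single connected region.

1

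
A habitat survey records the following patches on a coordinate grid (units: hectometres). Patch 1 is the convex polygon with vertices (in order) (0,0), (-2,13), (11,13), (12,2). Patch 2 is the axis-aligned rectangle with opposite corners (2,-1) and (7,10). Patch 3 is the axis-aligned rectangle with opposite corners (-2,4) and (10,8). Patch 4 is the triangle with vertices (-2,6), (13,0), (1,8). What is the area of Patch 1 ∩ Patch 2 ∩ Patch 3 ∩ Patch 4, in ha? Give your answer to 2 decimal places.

The intersection is the polygon with vertices (3,4), (2,4.4), (2,7.333), (7,4).
By the shoelace formula its area is 8.13.

8.13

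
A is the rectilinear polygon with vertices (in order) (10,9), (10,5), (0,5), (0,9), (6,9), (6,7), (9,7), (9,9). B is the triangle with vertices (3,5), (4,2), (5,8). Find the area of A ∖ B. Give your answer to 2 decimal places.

|A| = 34, |A∩B| = 2.25.
|A ∖ B| = |A| − |A∩B| = 34 − 2.25 = 31.75.

31.75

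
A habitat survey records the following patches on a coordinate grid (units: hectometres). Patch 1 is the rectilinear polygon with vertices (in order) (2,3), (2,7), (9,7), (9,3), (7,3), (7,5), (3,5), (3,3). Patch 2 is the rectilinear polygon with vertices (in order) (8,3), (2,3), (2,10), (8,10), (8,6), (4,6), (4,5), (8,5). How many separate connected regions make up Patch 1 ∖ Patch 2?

1

Patch 1 ∖ Patch 2 is a single connected region.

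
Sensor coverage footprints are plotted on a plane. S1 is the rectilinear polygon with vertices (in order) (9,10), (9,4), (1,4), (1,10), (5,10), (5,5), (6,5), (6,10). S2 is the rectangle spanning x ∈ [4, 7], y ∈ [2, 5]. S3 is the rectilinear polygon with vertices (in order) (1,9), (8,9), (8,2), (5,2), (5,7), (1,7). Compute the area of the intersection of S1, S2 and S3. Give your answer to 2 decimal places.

2.00

The intersection is the polygon with vertices (6,5), (7,5), (7,4), (5,4), (5,5).
By the shoelace formula its area is 2.00.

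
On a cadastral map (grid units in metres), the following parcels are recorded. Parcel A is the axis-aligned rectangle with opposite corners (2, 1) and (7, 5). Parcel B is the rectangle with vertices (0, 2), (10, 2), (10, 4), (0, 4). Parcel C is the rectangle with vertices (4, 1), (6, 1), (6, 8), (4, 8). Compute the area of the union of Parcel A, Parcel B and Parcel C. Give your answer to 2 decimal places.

36.00

By inclusion–exclusion:
Individual areas: |Parcel A| = 20, |Parcel B| = 20, |Parcel C| = 14.
|Parcel A∩Parcel B|: x∈[2,7], y∈[2,4] → 5·2 = 10.
|Parcel A∩Parcel C|: x∈[4,6], y∈[1,5] → 2·4 = 8.
|Parcel B∩Parcel C|: x∈[4,6], y∈[2,4] → 2·2 = 4.
|Parcel A∩Parcel B∩Parcel C| = 4.
|Parcel A ∪ Parcel B ∪ Parcel C| = 54 − 22 + 4 = 36.00.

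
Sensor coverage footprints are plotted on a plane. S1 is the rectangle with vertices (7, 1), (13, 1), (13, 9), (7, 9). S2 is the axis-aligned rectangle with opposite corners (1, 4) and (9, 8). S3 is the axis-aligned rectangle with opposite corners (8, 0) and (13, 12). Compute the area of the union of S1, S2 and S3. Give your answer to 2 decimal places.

By inclusion–exclusion:
Individual areas: |S1| = 48, |S2| = 32, |S3| = 60.
|S1∩S2|: x∈[7,9], y∈[4,8] → 2·4 = 8.
|S1∩S3|: x∈[8,13], y∈[1,9] → 5·8 = 40.
|S2∩S3|: x∈[8,9], y∈[4,8] → 1·4 = 4.
|S1∩S2∩S3| = 4.
|S1 ∪ S2 ∪ S3| = 140 − 52 + 4 = 92.00.

92.00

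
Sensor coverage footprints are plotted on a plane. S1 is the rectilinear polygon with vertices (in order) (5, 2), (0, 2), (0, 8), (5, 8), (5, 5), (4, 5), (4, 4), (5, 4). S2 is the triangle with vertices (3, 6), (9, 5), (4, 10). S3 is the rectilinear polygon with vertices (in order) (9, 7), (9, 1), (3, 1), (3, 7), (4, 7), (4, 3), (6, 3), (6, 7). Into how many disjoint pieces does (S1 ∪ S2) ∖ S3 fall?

(S1 ∪ S2) ∖ S3 splits into 2 disjoint pieces (area 27.4167, area 1).

2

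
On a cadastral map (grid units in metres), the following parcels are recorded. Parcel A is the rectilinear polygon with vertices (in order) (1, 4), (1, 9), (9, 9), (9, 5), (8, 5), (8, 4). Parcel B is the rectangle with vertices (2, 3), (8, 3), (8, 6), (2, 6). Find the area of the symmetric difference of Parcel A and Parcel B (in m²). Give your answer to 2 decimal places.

|Parcel A| = 39, |Parcel B| = 18, |Parcel A∩Parcel B| = 12.
|Parcel A △ Parcel B| = |Parcel A| + |Parcel B| − 2·|Parcel A∩Parcel B| = 39 + 18 − 24 = 33.00.

33.00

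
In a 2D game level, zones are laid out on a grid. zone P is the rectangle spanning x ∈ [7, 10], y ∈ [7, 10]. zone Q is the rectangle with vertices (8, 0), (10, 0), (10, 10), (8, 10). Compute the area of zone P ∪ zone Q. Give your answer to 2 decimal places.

By inclusion–exclusion:
Individual areas: |zone P| = 9, |zone Q| = 20.
|zone P∩zone Q|: x∈[8,10], y∈[7,10] → 2·3 = 6.
|zone P ∪ zone Q| = 29 − 6 = 23.00.

23.00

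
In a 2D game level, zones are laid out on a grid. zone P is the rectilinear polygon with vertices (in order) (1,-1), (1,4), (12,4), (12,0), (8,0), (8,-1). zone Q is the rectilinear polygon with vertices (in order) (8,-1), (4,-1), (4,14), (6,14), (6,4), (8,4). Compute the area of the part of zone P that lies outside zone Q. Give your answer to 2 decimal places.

31.00

|zone P| = 51, |zone P∩zone Q| = 20.
|zone P ∖ zone Q| = |zone P| − |zone P∩zone Q| = 51 − 20 = 31.00.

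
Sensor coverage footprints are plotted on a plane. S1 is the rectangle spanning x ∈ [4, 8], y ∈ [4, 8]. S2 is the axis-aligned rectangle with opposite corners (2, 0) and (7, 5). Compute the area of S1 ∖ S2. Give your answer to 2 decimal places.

13.00

|S1∩S2|: x∈[4,7], y∈[4,5] → 3·1 = 3.
|S1| = 16.
|S1 ∖ S2| = |S1| − |S1∩S2| = 16 − 3 = 13.00.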